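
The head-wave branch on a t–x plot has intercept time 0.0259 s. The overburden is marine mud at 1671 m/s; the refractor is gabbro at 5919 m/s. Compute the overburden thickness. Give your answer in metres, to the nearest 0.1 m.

θ_c = arcsin(1671/5919) = 16.40°; cos θ_c = 0.9593.
tᵢ = 2h cos θ_c/V₁ ⇒ h = tᵢ·V₁/(2 cos θ_c) = 0.0259·1671/(2·0.9593) = 22.56 m.

22.6 m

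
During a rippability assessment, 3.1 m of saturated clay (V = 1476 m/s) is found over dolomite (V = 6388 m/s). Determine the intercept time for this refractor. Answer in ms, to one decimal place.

θ_c = arcsin(V₁/V₂) = arcsin(1476/6388) = 13.36°; cos θ_c = 0.9729.
tᵢ = 2h·cos θ_c / V₁ = 2·3.1·0.9729 / 1476 = 0.00409 s.

4.1 ms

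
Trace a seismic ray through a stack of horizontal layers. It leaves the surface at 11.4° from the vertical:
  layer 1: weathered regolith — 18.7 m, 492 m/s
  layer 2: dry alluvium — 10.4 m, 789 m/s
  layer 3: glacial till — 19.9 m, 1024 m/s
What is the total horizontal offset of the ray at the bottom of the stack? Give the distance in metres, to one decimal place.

Ray parameter p = sin 11.4° / 492 m/s = 4.0174e-04 s/m.
Layer 1: θ = 11.40°; offset = 18.7·tan 11.40° = 3.771 m.
Layer 2: sin θ = p·789 = 0.3170 → θ = 18.48°; offset = 10.4·tan 18.48° = 3.476 m.
Layer 3: sin θ = p·1024 = 0.4114 → θ = 24.29°; offset = 19.9·tan 24.29° = 8.982 m.
Summing the layer offsets gives 16.228 m.

16.2 m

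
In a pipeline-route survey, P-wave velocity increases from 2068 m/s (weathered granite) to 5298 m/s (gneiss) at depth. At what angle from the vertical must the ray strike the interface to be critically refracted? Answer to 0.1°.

Critical incidence: sin θ_c = V₁/V₂ = 2068/5298 = 0.3903.
θ_c = arcsin 0.3903 = 22.98°.

23.0°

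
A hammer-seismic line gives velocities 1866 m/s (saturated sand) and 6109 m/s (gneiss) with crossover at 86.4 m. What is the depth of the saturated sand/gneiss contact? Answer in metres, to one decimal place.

h = (x_cross/2)·√((V₂−V₁)/(V₂+V₁)).
(V₂−V₁)/(V₂+V₁) = (6109−1866)/(6109+1866) = 0.5320; √ = 0.7294.
h = (86.4/2)·0.7294 = 31.51 m.

31.5 m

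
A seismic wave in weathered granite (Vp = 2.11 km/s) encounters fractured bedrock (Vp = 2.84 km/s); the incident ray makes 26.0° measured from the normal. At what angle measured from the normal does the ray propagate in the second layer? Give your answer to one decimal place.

Snell's law: sin θ₂ = (V₂/V₁)·sin θ₁ = (2.84/2.11)·sin 26.0° = 0.5900.
θ₂ = sin⁻¹(0.5900) = 36.16° (from vertical).

36.2°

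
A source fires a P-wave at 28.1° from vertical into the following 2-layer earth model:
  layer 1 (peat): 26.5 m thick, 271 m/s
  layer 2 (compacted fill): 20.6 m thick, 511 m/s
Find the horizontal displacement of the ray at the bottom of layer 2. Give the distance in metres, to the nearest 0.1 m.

Ray parameter p = sin 28.1° / 271 m/s = 1.7381e-03 s/m.
Layer 1: θ = 28.10°; offset = 26.5·tan 28.10° = 14.150 m.
Layer 2: sin θ = p·511 = 0.8881 → θ = 62.64°; offset = 20.6·tan 62.64° = 39.811 m.
Σ offsets = 53.961 m.

54.0 m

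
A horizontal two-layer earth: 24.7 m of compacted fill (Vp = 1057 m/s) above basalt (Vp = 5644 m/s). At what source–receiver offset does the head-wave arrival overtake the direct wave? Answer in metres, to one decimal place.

59.7 m

θ_c = arcsin(1057/5644) = 10.79°, so cos θ_c = 0.9823 and tᵢ = 2h cos θ_c/V₁ = 0.0459 s.
At crossover x/V₁ = x/V₂ + tᵢ ⇒ x = tᵢ/(1/V₁ − 1/V₂) = 0.04591/(9.4607e-04 − 1.7718e-04) = 59.71 m.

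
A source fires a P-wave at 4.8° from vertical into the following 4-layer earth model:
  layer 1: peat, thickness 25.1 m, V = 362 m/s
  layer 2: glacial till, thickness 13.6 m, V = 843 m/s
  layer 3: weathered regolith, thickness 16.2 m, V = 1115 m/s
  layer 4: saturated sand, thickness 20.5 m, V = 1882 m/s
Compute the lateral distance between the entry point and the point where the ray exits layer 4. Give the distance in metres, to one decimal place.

19.0 m

Ray parameter p = sin 4.8° / 362 m/s = 2.3115e-04 s/m.
Layer 1: θ = 4.80°; offset = 25.1·tan 4.80° = 2.108 m.
Layer 2: sin θ = p·843 = 0.1949 → θ = 11.24°; offset = 13.6·tan 11.24° = 2.702 m.
Layer 3: sin θ = p·1115 = 0.2577 → θ = 14.94°; offset = 16.2·tan 14.94° = 4.321 m.
Layer 4: sin θ = p·1882 = 0.4350 → θ = 25.79°; offset = 20.5·tan 25.79° = 9.905 m.
Summing the layer offsets gives 19.035 m.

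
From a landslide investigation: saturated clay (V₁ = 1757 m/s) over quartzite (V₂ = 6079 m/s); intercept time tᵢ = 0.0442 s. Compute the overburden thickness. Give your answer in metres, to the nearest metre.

θ_c = arcsin(1757/6079) = 16.80°; cos θ_c = 0.9573.
tᵢ = 2h cos θ_c/V₁ ⇒ h = tᵢ·V₁/(2 cos θ_c) = 0.0442·1757/(2·0.9573) = 40.56 m.

41 m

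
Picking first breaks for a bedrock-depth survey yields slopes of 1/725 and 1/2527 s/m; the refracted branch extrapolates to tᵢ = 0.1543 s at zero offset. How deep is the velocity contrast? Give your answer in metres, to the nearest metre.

58 m

θ_c = arcsin(725/2527) = 16.67°; cos θ_c = 0.9580.
tᵢ = 2h cos θ_c/V₁ ⇒ h = tᵢ·V₁/(2 cos θ_c) = 0.1543·725/(2·0.9580) = 58.39 m.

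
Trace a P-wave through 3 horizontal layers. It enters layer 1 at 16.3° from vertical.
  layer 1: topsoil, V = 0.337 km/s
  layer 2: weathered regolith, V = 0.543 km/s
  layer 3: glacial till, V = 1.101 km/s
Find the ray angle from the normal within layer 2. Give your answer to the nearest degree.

Ray parameter p = sin 16.3° / 0.337 = 8.3284e-01 s/km.
sin θ_2 = p·V_2 = 8.3284e-01 × 0.543 = 0.4522.
θ_2 = 26.89° from the vertical.

27°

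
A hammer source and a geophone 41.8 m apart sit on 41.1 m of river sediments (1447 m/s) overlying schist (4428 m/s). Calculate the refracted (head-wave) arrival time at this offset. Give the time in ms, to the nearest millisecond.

63 ms

θ_c = arcsin(V₁/V₂) = arcsin(1447/4428) = 19.07°, cos θ_c = 0.9451.
Intercept time tᵢ = 2h cos θ_c / V₁ = 2·41.1·0.9451/1447 = 0.05369 s.
t = x/V₂ + tᵢ = 41.8/4428 + 0.05369 = 0.06313 s.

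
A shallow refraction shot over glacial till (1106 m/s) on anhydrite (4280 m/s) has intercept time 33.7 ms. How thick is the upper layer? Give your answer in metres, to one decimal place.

θ_c = arcsin(1106/4280) = 14.98°; cos θ_c = 0.9660.
tᵢ = 2h cos θ_c/V₁ ⇒ h = tᵢ·V₁/(2 cos θ_c) = 0.0337·1106/(2·0.9660) = 19.29 m.

19.3 m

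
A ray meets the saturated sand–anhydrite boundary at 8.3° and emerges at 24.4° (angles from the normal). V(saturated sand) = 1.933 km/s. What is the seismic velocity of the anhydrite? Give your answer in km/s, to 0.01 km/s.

5.53 km/s

sin 8.3° = 0.1444; sin 24.4° = 0.4131.
V₂ = V₁·(sin θ₂/sin θ₁) = 1.933·(0.4131/0.1444) = 5.53 km/s.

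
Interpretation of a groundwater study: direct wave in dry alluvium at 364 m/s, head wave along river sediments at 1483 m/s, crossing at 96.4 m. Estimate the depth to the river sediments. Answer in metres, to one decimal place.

37.5 m

x_cross = 2h·√((V₂+V₁)/(V₂−V₁)) → h = x_cross / (2·√((V₂+V₁)/(V₂−V₁))).
√((V₂+V₁)/(V₂−V₁)) = √((1483+364)/(1483−364)) = 1.2847.
h = 96.4 / (2·1.2847) = 37.52 m.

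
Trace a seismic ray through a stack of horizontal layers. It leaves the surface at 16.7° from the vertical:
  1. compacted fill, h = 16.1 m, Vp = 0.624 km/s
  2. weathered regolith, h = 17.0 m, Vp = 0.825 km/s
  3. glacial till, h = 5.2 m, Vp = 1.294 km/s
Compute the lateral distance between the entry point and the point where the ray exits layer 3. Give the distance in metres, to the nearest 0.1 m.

Apply Snell's law at each interface; in layer i the horizontal offset is hᵢ·tan θᵢ.
Layer 1: θ = 16.70°; offset = 16.1·tan 16.70° = 4.830 m.
Layer 2: sin θ = 0.825·sin 16.7°/0.624 = 0.3799, θ = 22.33°; offset = 17.0·tan 22.33° = 6.982 m.
Layer 3: sin θ = 1.294·sin 16.7°/0.624 = 0.5959, θ = 36.58°; offset = 5.2·tan 36.58° = 3.859 m.
Total horizontal offset = 15.671 m.

15.7 m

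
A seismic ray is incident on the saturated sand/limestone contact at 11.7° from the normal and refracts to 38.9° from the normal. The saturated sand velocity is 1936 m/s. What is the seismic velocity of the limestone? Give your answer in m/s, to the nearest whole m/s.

5995 m/s

sin 11.7° = 0.2028; sin 38.9° = 0.6280.
V₂ = V₁·(sin θ₂/sin θ₁) = 1936·(0.6280/0.2028) = 5995.13 m/s.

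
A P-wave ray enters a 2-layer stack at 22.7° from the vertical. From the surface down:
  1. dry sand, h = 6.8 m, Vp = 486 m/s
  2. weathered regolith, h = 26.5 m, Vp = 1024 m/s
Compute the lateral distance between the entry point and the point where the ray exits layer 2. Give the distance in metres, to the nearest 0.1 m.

Apply Snell's law at each interface; in layer i the horizontal offset is hᵢ·tan θᵢ.
Layer 1: θ = 22.70°; offset = 6.8·tan 22.70° = 2.845 m.
Layer 2: sin θ = 1024·sin 22.7°/486 = 0.8131, θ = 54.40°; offset = 26.5·tan 54.40° = 37.015 m.
Summing the layer offsets gives 39.860 m.

39.9 m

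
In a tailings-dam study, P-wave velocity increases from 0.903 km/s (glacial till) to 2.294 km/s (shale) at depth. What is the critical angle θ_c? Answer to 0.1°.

At critical incidence the refracted ray runs along the interface (θ₂ = 90°), so sin θ_c = V₁/V₂.
θ_c = arcsin(0.903/2.294) = arcsin 0.3936 = 23.18°.

23.2°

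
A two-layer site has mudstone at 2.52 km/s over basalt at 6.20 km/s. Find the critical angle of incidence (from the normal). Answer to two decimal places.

At critical incidence the refracted ray runs along the interface (θ₂ = 90°), so sin θ_c = V₁/V₂.
θ_c = arcsin(2.52/6.20) = arcsin 0.4065 = 23.98°.

23.98°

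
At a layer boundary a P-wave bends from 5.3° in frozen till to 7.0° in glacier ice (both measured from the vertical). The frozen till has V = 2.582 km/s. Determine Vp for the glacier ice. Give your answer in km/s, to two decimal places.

3.41 km/s

Snell's law: sin 5.3°/V₁ = sin 7.0°/V₂.
V₂ = V₁·sin 7.0°/sin 5.3° = 2.582 × 1.3194 = 3.41 km/s.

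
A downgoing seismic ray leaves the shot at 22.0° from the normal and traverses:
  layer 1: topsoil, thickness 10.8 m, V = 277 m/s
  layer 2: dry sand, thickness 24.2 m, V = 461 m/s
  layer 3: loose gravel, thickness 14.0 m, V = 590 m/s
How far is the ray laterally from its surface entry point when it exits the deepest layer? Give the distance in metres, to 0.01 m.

Apply Snell's law at each interface; in layer i the horizontal offset is hᵢ·tan θᵢ.
Layer 1: θ = 22.00°; offset = 10.8·tan 22.00° = 4.3635 m.
Layer 2: sin θ = 461·sin 22.0°/277 = 0.6234, θ = 38.57°; offset = 24.2·tan 38.57° = 19.2965 m.
Layer 3: sin θ = 590·sin 22.0°/277 = 0.7979, θ = 52.93°; offset = 14.0·tan 52.93° = 18.5314 m.
Summing the layer offsets gives 42.1914 m.

42.19 m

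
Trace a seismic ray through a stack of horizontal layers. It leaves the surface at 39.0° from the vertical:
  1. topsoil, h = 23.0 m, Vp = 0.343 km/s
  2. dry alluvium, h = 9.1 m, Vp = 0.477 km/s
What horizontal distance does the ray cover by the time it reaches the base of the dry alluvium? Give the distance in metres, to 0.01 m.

Ray parameter p = sin 39.0° / 0.343 km/s = 1.8348e+00 s/km.
Layer 1: θ = 39.00°; offset = 23.0·tan 39.00° = 18.6250 m.
Layer 2: sin θ = p·0.477 = 0.8752 → θ = 61.07°; offset = 9.1·tan 61.07° = 16.4615 m.
Summing the layer offsets gives 35.0865 m.

35.09 m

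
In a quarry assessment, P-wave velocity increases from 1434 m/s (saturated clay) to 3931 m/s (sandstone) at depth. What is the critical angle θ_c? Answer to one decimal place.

At critical incidence the refracted ray runs along the interface (θ₂ = 90°), so sin θ_c = V₁/V₂.
θ_c = arcsin(1434/3931) = arcsin 0.3648 = 21.39°.

21.4°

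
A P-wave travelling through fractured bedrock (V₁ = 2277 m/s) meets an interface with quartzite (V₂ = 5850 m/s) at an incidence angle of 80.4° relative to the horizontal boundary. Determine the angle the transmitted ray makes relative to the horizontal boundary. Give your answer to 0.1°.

Angle from the normal: 90° − 80.4° = 9.6°.
Snell's law: sin θ₂ = (V₂/V₁)·sin θ₁ = (5850/2277)·sin 9.6° = 0.4285.
θ₂ = sin⁻¹(0.4285) = 25.37° (from vertical).
From the interface: 90° − 25.37° = 64.63°.

64.6°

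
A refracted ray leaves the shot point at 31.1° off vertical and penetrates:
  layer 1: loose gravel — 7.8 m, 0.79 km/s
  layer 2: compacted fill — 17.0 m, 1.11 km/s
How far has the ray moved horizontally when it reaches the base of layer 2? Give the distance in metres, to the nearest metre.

Apply Snell's law at each interface; in layer i the horizontal offset is hᵢ·tan θᵢ.
Layer 1: θ = 31.10°; offset = 7.8·tan 31.10° = 4.705 m.
Layer 2: sin θ = 1.11·sin 31.1°/0.79 = 0.7258, θ = 46.53°; offset = 17.0·tan 46.53° = 17.934 m.
Total horizontal offset = 22.640 m.

23 m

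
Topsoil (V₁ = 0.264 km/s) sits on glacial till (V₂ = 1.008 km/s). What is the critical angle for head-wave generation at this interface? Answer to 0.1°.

15.2°

At critical incidence the refracted ray runs along the interface (θ₂ = 90°), so sin θ_c = V₁/V₂.
θ_c = arcsin(0.264/1.008) = arcsin 0.2619 = 15.18°.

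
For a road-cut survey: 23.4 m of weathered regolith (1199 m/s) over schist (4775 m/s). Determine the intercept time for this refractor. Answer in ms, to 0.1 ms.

37.8 ms

θ_c = arcsin(V₁/V₂) = arcsin(1199/4775) = 14.54°; cos θ_c = 0.9680.
tᵢ = 2h·cos θ_c / V₁ = 2·23.4·0.9680 / 1199 = 0.03778 s.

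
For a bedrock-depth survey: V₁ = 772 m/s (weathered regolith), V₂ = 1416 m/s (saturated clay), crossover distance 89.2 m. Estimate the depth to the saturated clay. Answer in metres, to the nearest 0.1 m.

24.2 m

x_cross = 2h·√((V₂+V₁)/(V₂−V₁)) → h = x_cross / (2·√((V₂+V₁)/(V₂−V₁))).
√((V₂+V₁)/(V₂−V₁)) = √((1416+772)/(1416−772)) = 1.8432.
h = 89.2 / (2·1.8432) = 24.20 m.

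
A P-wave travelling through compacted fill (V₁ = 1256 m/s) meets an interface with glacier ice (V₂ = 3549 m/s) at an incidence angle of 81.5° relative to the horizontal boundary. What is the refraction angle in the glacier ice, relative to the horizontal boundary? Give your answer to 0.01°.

65.31°

Angle from the normal: 90° − 81.5° = 8.5°.
Snell's law: sin θ₂ = (V₂/V₁)·sin θ₁ = (3549/1256)·sin 8.5° = 0.4177.
θ₂ = arcsin 0.4177 = 24.69° from the normal.
From the interface: 90° − 24.69° = 65.31°.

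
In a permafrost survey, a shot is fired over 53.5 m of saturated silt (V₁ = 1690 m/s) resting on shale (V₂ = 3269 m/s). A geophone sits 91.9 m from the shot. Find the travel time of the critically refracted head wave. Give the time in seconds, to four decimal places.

0.0823 s

t = x/V₂ + 2h·√(V₂²−V₁²)/(V₁V₂).
√(V₂²−V₁²) = √(3269²−1690²) = 2798.3 m/s; delay term = 2·53.5·2798.3/(1690·3269) = 0.05420 s.
t = 91.9/3269 + 0.05420 = 0.08231 s.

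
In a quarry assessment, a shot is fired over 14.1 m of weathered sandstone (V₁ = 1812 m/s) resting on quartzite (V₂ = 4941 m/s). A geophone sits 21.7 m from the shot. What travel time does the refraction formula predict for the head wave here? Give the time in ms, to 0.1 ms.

θ_c = arcsin(V₁/V₂) = arcsin(1812/4941) = 21.51°, cos θ_c = 0.9303.
Intercept time tᵢ = 2h cos θ_c / V₁ = 2·14.1·0.9303/1812 = 0.01448 s.
t = x/V₂ + tᵢ = 21.7/4941 + 0.01448 = 0.01887 s.

18.9 ms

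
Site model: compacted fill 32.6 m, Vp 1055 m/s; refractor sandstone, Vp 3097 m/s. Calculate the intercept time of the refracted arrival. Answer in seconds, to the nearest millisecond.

0.058 s

θ_c = arcsin(V₁/V₂) = arcsin(1055/3097) = 19.92°; cos θ_c = 0.9402.
tᵢ = 2h·cos θ_c / V₁ = 2·32.6·0.9402 / 1055 = 0.05810 s.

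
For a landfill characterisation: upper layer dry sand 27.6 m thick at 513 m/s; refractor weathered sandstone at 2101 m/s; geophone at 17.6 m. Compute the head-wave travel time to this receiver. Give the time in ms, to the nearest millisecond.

113 ms

t = x/V₂ + 2h·√(V₂²−V₁²)/(V₁V₂).
√(V₂²−V₁²) = √(2101²−513²) = 2037.4 m/s; delay term = 2·27.6·2037.4/(513·2101) = 0.10435 s.
t = 17.6/2101 + 0.10435 = 0.11272 s.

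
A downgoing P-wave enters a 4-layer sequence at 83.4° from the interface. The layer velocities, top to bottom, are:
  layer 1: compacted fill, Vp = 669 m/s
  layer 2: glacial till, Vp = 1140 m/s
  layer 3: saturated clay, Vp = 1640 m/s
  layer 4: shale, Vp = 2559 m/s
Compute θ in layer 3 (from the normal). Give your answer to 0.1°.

From the normal: θ₁ = 90° − 83.4° = 6.6°.
Ray parameter p = sin 6.6° / 669 = 1.7180e-04 s/m.
sin θ_3 = p·V_3 = 1.7180e-04 × 1640 = 0.2818.
θ_3 = arcsin 0.2818 = 16.37°.

16.4°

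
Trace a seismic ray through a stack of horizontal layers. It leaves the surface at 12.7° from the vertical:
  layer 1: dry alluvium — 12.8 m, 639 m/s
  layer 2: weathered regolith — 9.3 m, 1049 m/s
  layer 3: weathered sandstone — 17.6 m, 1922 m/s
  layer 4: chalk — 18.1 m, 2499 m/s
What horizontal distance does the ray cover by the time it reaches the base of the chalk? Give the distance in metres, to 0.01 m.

Apply Snell's law at each interface; in layer i the horizontal offset is hᵢ·tan θᵢ.
Layer 1: θ = 12.70°; offset = 12.8·tan 12.70° = 2.8846 m.
Layer 2: sin θ = 1049·sin 12.7°/639 = 0.3609, θ = 21.16°; offset = 9.3·tan 21.16° = 3.5990 m.
Layer 3: sin θ = 1922·sin 12.7°/639 = 0.6613, θ = 41.40°; offset = 17.6·tan 41.40° = 15.5143 m.
Layer 4: sin θ = 2499·sin 12.7°/639 = 0.8598, θ = 59.29°; offset = 18.1·tan 59.29° = 30.4732 m.
Total horizontal offset = 52.4711 m.

52.47 m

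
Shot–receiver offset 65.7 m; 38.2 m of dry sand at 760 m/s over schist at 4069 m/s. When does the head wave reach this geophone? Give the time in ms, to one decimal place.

114.9 ms

t = x/V₂ + 2h·√(V₂²−V₁²)/(V₁V₂).
√(V₂²−V₁²) = √(4069²−760²) = 3997.4 m/s; delay term = 2·38.2·3997.4/(760·4069) = 0.09876 s.
t = 65.7/4069 + 0.09876 = 0.11490 s.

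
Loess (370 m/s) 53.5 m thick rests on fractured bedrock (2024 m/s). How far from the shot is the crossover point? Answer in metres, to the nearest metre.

129 m

x_cross = 2h·√((V₂+V₁)/(V₂−V₁)).
(V₂+V₁)/(V₂−V₁) = (2024+370)/(2024−370) = 1.4474; √ = 1.2031.
x_cross = 2·53.5·1.2031 = 128.73 m.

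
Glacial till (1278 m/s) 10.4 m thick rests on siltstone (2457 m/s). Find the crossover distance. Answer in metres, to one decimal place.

37.0 m

θ_c = arcsin(1278/2457) = 31.34°, so cos θ_c = 0.8541 and tᵢ = 2h cos θ_c/V₁ = 0.0139 s.
At crossover x/V₁ = x/V₂ + tᵢ ⇒ x = tᵢ/(1/V₁ − 1/V₂) = 0.01390/(7.8247e-04 − 4.0700e-04) = 37.02 m.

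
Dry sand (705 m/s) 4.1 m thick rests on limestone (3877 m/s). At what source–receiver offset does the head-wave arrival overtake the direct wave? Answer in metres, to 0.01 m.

x_cross = 2h·√((V₂+V₁)/(V₂−V₁)).
(V₂+V₁)/(V₂−V₁) = (3877+705)/(3877−705) = 1.4445; √ = 1.2019.
x_cross = 2·4.1·1.2019 = 9.86 m.

9.86 m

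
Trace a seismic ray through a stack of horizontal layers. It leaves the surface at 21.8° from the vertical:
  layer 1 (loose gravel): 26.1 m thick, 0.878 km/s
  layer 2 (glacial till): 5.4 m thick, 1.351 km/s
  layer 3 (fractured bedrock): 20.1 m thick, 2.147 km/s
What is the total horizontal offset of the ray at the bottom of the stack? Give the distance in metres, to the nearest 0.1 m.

57.8 m

Apply Snell's law at each interface; in layer i the horizontal offset is hᵢ·tan θᵢ.
Layer 1: θ = 21.80°; offset = 26.1·tan 21.80° = 10.439 m.
Layer 2: sin θ = 1.351·sin 21.8°/0.878 = 0.5714, θ = 34.85°; offset = 5.4·tan 34.85° = 3.760 m.
Layer 3: sin θ = 2.147·sin 21.8°/0.878 = 0.9081, θ = 65.25°; offset = 20.1·tan 65.25° = 43.593 m.
Σ offsets = 57.792 m.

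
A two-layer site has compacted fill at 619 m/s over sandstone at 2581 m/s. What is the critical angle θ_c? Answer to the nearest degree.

14°

Critical incidence: sin θ_c = V₁/V₂ = 619/2581 = 0.2398.
θ_c = arcsin 0.2398 = 13.88°.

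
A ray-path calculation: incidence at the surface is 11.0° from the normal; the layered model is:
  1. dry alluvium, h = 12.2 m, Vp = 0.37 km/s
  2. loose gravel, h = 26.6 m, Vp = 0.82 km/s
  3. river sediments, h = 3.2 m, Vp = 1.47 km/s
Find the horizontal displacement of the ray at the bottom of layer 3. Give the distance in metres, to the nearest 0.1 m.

Apply Snell's law at each interface; in layer i the horizontal offset is hᵢ·tan θᵢ.
Layer 1: θ = 11.00°; offset = 12.2·tan 11.00° = 2.371 m.
Layer 2: sin θ = 0.82·sin 11.0°/0.37 = 0.4229, θ = 25.02°; offset = 26.6·tan 25.02° = 12.413 m.
Layer 3: sin θ = 1.47·sin 11.0°/0.37 = 0.7581, θ = 49.30°; offset = 3.2·tan 49.30° = 3.720 m.
Σ offsets = 18.504 m.

18.5 m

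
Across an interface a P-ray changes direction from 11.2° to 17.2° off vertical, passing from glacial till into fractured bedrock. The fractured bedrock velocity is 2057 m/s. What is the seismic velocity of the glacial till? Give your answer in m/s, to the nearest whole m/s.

Snell's law: sin 11.2°/V₁ = sin 17.2°/V₂.
V₁ = V₂·sin 11.2°/sin 17.2° = 2057 × 0.6568 = 1351.13 m/s.

1351 m/s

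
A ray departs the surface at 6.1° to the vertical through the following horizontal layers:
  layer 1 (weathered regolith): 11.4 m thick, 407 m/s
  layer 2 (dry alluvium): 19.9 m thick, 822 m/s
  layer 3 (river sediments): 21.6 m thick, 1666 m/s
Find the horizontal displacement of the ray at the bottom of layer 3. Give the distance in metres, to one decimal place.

16.0 m

p = sin θ₁/V₁ = sin 6.1°/407 = 2.6109e-04 s/m is conserved through the stack.
Layer 1: θ = 6.10°; offset = 11.4·tan 6.10° = 1.218 m.
Layer 2: sin θ = p·822 = 0.2146 → θ = 12.39°; offset = 19.9·tan 12.39° = 4.373 m.
Layer 3: sin θ = p·1666 = 0.4350 → θ = 25.78°; offset = 21.6·tan 25.78° = 10.434 m.
Total horizontal offset = 16.025 m.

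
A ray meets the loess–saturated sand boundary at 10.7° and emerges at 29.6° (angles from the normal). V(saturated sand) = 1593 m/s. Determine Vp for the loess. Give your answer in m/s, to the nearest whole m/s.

sin 10.7° = 0.1857; sin 29.6° = 0.4939.
V₁ = V₂·(sin θ₁/sin θ₂) = 1593·(0.1857/0.4939) = 598.79 m/s.

599 m/s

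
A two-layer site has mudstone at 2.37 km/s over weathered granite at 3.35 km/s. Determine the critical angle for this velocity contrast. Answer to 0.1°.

45.0°

Critical incidence: sin θ_c = V₁/V₂ = 2.37/3.35 = 0.7075.
θ_c = arcsin 0.7075 = 45.03°.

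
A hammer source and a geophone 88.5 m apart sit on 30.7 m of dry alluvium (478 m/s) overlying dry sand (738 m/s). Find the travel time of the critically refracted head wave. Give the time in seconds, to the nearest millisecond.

t = x/V₂ + 2h·√(V₂²−V₁²)/(V₁V₂).
√(V₂²−V₁²) = √(738²−478²) = 562.3 m/s; delay term = 2·30.7·562.3/(478·738) = 0.09787 s.
t = 88.5/738 + 0.09787 = 0.21779 s.

0.218 s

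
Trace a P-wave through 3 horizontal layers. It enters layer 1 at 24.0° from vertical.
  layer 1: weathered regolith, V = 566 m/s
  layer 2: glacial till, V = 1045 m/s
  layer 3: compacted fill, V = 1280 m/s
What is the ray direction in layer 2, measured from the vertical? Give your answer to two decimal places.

Ray parameter p = sin 24.0° / 566 = 7.1862e-04 s/m.
sin θ_2 = p·V_2 = 7.1862e-04 × 1045 = 0.7510.
θ_2 = arcsin 0.7510 = 48.67°.

48.67°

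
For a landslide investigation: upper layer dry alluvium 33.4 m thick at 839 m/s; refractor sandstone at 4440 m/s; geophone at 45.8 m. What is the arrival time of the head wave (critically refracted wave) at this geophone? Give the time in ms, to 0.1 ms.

88.5 ms

θ_c = arcsin(V₁/V₂) = arcsin(839/4440) = 10.89°, cos θ_c = 0.9820.
Intercept time tᵢ = 2h cos θ_c / V₁ = 2·33.4·0.9820/839 = 0.07818 s.
t = x/V₂ + tᵢ = 45.8/4440 + 0.07818 = 0.08850 s.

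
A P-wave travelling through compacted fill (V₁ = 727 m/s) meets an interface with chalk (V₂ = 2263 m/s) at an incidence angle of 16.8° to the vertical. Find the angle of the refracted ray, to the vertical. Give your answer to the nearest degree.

64°

Snell's law: sin θ₂ = (V₂/V₁)·sin θ₁ = (2263/727)·sin 16.8° = 0.8997.
θ₂ = sin⁻¹(0.8997) = 64.12° (from vertical).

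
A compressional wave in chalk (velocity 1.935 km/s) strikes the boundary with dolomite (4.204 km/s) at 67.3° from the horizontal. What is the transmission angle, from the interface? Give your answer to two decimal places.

33.03°

Angle from the normal: 90° − 67.3° = 22.7°.
Snell's law: sin θ₂ = (V₂/V₁)·sin θ₁ = (4.204/1.935)·sin 22.7° = 0.8384.
θ₂ = arcsin 0.8384 = 56.97° from the normal.
From the interface: 90° − 56.97° = 33.03°.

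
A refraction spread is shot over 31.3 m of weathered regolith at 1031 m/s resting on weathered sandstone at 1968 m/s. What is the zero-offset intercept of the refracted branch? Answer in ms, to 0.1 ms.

51.7 ms

θ_c = arcsin(V₁/V₂) = arcsin(1031/1968) = 31.59°; cos θ_c = 0.8518.
tᵢ = 2h·cos θ_c / V₁ = 2·31.3·0.8518 / 1031 = 0.05172 s.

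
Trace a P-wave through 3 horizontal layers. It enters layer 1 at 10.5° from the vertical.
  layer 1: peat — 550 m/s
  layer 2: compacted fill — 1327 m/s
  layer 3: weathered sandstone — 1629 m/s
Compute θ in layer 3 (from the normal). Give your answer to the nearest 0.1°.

Snell's law across each interface conserves sin θ / V, so sin θ_3 = V_3·sin θ₁/V₁.
sin θ_3 = 1629 × sin 10.5° / 550 = 0.5397.
θ_3 = 32.67° from the vertical.

32.7°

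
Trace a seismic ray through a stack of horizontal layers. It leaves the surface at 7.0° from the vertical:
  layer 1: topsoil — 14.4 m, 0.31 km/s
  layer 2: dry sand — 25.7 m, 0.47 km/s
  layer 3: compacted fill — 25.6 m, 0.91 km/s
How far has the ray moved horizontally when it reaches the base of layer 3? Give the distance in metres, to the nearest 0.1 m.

Ray parameter p = sin 7.0° / 0.31 km/s = 3.9313e-01 s/km.
Layer 1: θ = 7.00°; offset = 14.4·tan 7.00° = 1.768 m.
Layer 2: sin θ = p·0.47 = 0.1848 → θ = 10.65°; offset = 25.7·tan 10.65° = 4.832 m.
Layer 3: sin θ = p·0.91 = 0.3577 → θ = 20.96°; offset = 25.6·tan 20.96° = 9.807 m.
Total horizontal offset = 16.407 m.

16.4 m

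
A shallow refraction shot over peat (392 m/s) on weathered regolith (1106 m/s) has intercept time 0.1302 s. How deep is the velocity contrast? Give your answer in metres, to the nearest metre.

27 m

h = tᵢ·V₁·V₂ / (2·√(V₂²−V₁²)).
√(V₂²−V₁²) = √(1106² − 392²) = 1034.2 m/s.
h = 0.1302 s × 392 × 1106 / (2 × 1034.2) = 27.29 m.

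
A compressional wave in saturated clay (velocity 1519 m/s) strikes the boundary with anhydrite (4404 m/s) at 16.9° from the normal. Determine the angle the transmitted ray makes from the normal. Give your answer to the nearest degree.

57°

sin θ₁/V₁ = sin θ₂/V₂ ⇒ sin θ₂ = 4404·sin 16.9°/1519 = 4404·0.2907/1519 = 0.8428.
θ₂ = arcsin 0.8428 = 57.44° from the normal.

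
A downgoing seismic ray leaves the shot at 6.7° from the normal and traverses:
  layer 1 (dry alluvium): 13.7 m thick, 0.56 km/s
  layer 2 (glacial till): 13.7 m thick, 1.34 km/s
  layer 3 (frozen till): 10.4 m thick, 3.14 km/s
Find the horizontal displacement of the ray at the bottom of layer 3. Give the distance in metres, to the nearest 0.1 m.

Apply Snell's law at each interface; in layer i the horizontal offset is hᵢ·tan θᵢ.
Layer 1: θ = 6.70°; offset = 13.7·tan 6.70° = 1.609 m.
Layer 2: sin θ = 1.34·sin 6.7°/0.56 = 0.2792, θ = 16.21°; offset = 13.7·tan 16.21° = 3.983 m.
Layer 3: sin θ = 3.14·sin 6.7°/0.56 = 0.6542, θ = 40.86°; offset = 10.4·tan 40.86° = 8.995 m.
Total horizontal offset = 14.588 m.

14.6 m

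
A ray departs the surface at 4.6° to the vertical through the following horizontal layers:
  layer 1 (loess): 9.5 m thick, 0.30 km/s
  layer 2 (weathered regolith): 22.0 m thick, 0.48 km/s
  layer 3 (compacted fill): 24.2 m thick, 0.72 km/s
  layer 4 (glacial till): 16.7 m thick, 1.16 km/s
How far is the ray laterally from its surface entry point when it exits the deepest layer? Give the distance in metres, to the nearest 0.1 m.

Ray parameter p = sin 4.6° / 0.30 km/s = 2.6733e-01 s/km.
Layer 1: θ = 4.60°; offset = 9.5·tan 4.60° = 0.764 m.
Layer 2: sin θ = p·0.48 = 0.1283 → θ = 7.37°; offset = 22.0·tan 7.37° = 2.847 m.
Layer 3: sin θ = p·0.72 = 0.1925 → θ = 11.10°; offset = 24.2·tan 11.10° = 4.747 m.
Layer 4: sin θ = p·1.16 = 0.3101 → θ = 18.07°; offset = 16.7·tan 18.07° = 5.447 m.
Summing the layer offsets gives 13.805 m.

13.8 m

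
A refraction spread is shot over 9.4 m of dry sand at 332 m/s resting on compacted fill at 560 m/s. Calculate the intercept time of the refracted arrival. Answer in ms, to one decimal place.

45.6 ms

θ_c = arcsin(V₁/V₂) = arcsin(332/560) = 36.36°; cos θ_c = 0.8053.
tᵢ = 2h·cos θ_c / V₁ = 2·9.4·0.8053 / 332 = 0.04560 s.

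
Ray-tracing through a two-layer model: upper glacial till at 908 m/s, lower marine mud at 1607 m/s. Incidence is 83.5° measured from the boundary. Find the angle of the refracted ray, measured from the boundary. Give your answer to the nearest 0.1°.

78.4°

Angle from the normal: 90° − 83.5° = 6.5°.
sin θ₁/V₁ = sin θ₂/V₂ ⇒ sin θ₂ = 1607·sin 6.5°/908 = 1607·0.1132/908 = 0.2003.
θ₂ = arcsin 0.2003 = 11.56° from the normal.
From the interface: 90° − 11.56° = 78.44°.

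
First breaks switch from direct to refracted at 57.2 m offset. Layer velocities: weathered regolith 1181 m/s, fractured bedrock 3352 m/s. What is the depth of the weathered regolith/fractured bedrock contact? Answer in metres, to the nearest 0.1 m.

h = (x_cross/2)·√((V₂−V₁)/(V₂+V₁)).
(V₂−V₁)/(V₂+V₁) = (3352−1181)/(3352+1181) = 0.4789; √ = 0.6920.
h = (57.2/2)·0.6920 = 19.79 m.

19.8 m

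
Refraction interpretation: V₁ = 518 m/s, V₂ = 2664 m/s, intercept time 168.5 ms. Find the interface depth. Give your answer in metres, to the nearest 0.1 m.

θ_c = arcsin(518/2664) = 11.21°; cos θ_c = 0.9809.
tᵢ = 2h cos θ_c/V₁ ⇒ h = tᵢ·V₁/(2 cos θ_c) = 0.1685·518/(2·0.9809) = 44.49 m.

44.5 m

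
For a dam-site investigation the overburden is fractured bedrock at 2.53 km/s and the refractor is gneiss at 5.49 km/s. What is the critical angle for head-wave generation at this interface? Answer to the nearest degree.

27°

Critical incidence: sin θ_c = V₁/V₂ = 2.53/5.49 = 0.4608.
θ_c = arcsin 0.4608 = 27.44°.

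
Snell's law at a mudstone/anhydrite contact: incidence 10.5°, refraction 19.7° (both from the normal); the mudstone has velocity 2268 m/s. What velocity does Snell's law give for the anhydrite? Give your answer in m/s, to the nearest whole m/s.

4195 m/s

Snell's law: sin 10.5°/V₁ = sin 19.7°/V₂.
V₂ = V₁·sin 19.7°/sin 10.5° = 2268 × 1.8498 = 4195.30 m/s.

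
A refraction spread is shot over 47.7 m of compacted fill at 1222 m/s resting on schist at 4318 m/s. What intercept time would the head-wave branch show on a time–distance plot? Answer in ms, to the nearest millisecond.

75 ms

tᵢ = 2h·√(V₂²−V₁²)/(V₁V₂).
√(V₂²−V₁²) = √(4318²−1222²) = 4141.5 m/s.
tᵢ = 2·47.7·4141.5/(1222·4318) = 0.07488 s.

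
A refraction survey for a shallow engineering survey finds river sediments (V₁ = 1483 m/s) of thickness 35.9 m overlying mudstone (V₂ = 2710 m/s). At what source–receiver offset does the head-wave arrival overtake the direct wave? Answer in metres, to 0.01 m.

θ_c = arcsin(1483/2710) = 33.18°, so cos θ_c = 0.8370 and tᵢ = 2h cos θ_c/V₁ = 0.0405 s.
At crossover x/V₁ = x/V₂ + tᵢ ⇒ x = tᵢ/(1/V₁ − 1/V₂) = 0.04052/(6.7431e-04 − 3.6900e-04) = 132.73 m.

132.73 m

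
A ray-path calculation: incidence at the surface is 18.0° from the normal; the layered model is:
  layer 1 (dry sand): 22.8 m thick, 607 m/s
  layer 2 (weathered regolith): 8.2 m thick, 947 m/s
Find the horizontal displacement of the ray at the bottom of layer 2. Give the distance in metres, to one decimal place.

11.9 m

p = sin θ₁/V₁ = sin 18.0°/607 = 5.0909e-04 s/m is conserved through the stack.
Layer 1: θ = 18.00°; offset = 22.8·tan 18.00° = 7.408 m.
Layer 2: sin θ = p·947 = 0.4821 → θ = 28.82°; offset = 8.2·tan 28.82° = 4.512 m.
Summing the layer offsets gives 11.920 m.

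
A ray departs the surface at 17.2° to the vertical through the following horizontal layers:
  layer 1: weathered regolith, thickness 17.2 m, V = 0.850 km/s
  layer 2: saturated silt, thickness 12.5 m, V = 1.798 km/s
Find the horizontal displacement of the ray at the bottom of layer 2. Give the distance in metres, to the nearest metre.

15 m

Apply Snell's law at each interface; in layer i the horizontal offset is hᵢ·tan θᵢ.
Layer 1: θ = 17.20°; offset = 17.2·tan 17.20° = 5.324 m.
Layer 2: sin θ = 1.798·sin 17.2°/0.850 = 0.6255, θ = 38.72°; offset = 12.5·tan 38.72° = 10.021 m.
Summing the layer offsets gives 15.346 m.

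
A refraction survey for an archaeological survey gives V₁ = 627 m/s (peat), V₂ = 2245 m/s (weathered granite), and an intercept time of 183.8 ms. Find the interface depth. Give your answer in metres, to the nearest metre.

θ_c = arcsin(627/2245) = 16.22°; cos θ_c = 0.9602.
tᵢ = 2h cos θ_c/V₁ ⇒ h = tᵢ·V₁/(2 cos θ_c) = 0.1838·627/(2·0.9602) = 60.01 m.

60 m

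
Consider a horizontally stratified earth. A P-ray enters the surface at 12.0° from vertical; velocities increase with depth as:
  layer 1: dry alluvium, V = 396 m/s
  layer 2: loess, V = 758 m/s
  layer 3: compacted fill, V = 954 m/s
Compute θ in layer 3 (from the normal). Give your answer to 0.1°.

Ray parameter p = sin 12.0° / 396 = 5.2503e-04 s/m.
sin θ_3 = p·V_3 = 5.2503e-04 × 954 = 0.5009.
θ_3 = arcsin 0.5009 = 30.06°.

30.1°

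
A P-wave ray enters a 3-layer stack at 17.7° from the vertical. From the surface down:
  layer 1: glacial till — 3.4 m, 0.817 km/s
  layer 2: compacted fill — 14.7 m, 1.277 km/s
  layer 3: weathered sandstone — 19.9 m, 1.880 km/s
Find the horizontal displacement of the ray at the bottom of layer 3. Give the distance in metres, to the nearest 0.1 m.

Apply Snell's law at each interface; in layer i the horizontal offset is hᵢ·tan θᵢ.
Layer 1: θ = 17.70°; offset = 3.4·tan 17.70° = 1.085 m.
Layer 2: sin θ = 1.277·sin 17.7°/0.817 = 0.4752, θ = 28.37°; offset = 14.7·tan 28.37° = 7.939 m.
Layer 3: sin θ = 1.880·sin 17.7°/0.817 = 0.6996, θ = 44.40°; offset = 19.9·tan 44.40° = 19.485 m.
Summing the layer offsets gives 28.509 m.

28.5 m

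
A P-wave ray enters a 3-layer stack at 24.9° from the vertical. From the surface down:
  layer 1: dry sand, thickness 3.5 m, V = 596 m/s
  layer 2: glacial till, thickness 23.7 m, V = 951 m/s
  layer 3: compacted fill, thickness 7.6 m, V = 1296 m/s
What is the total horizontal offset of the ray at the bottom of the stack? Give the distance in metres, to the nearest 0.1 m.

40.4 m

Apply Snell's law at each interface; in layer i the horizontal offset is hᵢ·tan θᵢ.
Layer 1: θ = 24.90°; offset = 3.5·tan 24.90° = 1.625 m.
Layer 2: sin θ = 951·sin 24.9°/596 = 0.6718, θ = 42.21°; offset = 23.7·tan 42.21° = 21.496 m.
Layer 3: sin θ = 1296·sin 24.9°/596 = 0.9155, θ = 66.28°; offset = 7.6·tan 66.28° = 17.299 m.
Total horizontal offset = 40.419 m.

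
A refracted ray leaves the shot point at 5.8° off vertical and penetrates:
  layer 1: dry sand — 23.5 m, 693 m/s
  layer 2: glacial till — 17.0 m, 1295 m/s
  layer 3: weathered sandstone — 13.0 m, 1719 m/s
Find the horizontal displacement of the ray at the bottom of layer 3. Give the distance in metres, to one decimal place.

Ray parameter p = sin 5.8° / 693 m/s = 1.4582e-04 s/m.
Layer 1: θ = 5.80°; offset = 23.5·tan 5.80° = 2.387 m.
Layer 2: sin θ = p·1295 = 0.1888 → θ = 10.89°; offset = 17.0·tan 10.89° = 3.269 m.
Layer 3: sin θ = p·1719 = 0.2507 → θ = 14.52°; offset = 13.0·tan 14.52° = 3.366 m.
Total horizontal offset = 9.022 m.

9.0 m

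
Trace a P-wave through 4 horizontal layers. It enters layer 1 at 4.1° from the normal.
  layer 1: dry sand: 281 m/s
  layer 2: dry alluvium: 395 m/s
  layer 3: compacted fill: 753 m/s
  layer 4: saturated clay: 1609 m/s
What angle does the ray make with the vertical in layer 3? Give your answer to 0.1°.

11.0°

Ray parameter p = sin 4.1° / 281 = 2.5444e-04 s/m.
sin θ_3 = p·V_3 = 2.5444e-04 × 753 = 0.1916.
θ_3 = 11.05° from the vertical.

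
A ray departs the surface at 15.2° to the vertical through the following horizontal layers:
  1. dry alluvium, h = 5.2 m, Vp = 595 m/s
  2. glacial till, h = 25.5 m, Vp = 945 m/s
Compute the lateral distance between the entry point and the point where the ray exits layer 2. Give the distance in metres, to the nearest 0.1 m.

p = sin θ₁/V₁ = sin 15.2°/595 = 4.4065e-04 s/m is conserved through the stack.
Layer 1: θ = 15.20°; offset = 5.2·tan 15.20° = 1.413 m.
Layer 2: sin θ = p·945 = 0.4164 → θ = 24.61°; offset = 25.5·tan 24.61° = 11.679 m.
Σ offsets = 13.092 m.

13.1 m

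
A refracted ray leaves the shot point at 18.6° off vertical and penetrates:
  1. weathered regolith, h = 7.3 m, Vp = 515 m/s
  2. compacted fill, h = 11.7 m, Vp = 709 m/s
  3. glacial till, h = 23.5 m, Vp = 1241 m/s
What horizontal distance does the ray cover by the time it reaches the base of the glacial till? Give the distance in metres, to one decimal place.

36.4 m

Ray parameter p = sin 18.6° / 515 m/s = 6.1934e-04 s/m.
Layer 1: θ = 18.60°; offset = 7.3·tan 18.60° = 2.457 m.
Layer 2: sin θ = p·709 = 0.4391 → θ = 26.05°; offset = 11.7·tan 26.05° = 5.718 m.
Layer 3: sin θ = p·1241 = 0.7686 → θ = 50.23°; offset = 23.5·tan 50.23° = 28.234 m.
Σ offsets = 36.409 m.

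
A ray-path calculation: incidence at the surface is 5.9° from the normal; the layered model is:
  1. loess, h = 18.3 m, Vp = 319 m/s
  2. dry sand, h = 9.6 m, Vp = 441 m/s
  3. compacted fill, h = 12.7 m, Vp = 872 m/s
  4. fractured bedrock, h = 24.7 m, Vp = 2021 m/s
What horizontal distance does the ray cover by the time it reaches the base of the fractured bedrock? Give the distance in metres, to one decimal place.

28.2 m

Ray parameter p = sin 5.9° / 319 m/s = 3.2223e-04 s/m.
Layer 1: θ = 5.90°; offset = 18.3·tan 5.90° = 1.891 m.
Layer 2: sin θ = p·441 = 0.1421 → θ = 8.17°; offset = 9.6·tan 8.17° = 1.378 m.
Layer 3: sin θ = p·872 = 0.2810 → θ = 16.32°; offset = 12.7·tan 16.32° = 3.718 m.
Layer 4: sin θ = p·2021 = 0.6512 → θ = 40.63°; offset = 24.7·tan 40.63° = 21.196 m.
Σ offsets = 28.184 m.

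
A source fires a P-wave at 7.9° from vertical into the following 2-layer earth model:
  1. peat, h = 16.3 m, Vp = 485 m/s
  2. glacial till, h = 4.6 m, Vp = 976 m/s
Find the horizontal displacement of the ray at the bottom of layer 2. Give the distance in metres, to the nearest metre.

4 m

Ray parameter p = sin 7.9° / 485 m/s = 2.8339e-04 s/m.
Layer 1: θ = 7.90°; offset = 16.3·tan 7.90° = 2.262 m.
Layer 2: sin θ = p·976 = 0.2766 → θ = 16.06°; offset = 4.6·tan 16.06° = 1.324 m.
Total horizontal offset = 3.586 m.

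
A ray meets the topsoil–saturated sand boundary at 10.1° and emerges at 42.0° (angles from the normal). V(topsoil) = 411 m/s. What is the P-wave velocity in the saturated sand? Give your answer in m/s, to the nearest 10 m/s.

1570 m/s

sin 10.1° = 0.1754; sin 42.0° = 0.6691.
V₂ = V₁·(sin θ₂/sin θ₁) = 411·(0.6691/0.1754) = 1568.21 m/s.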